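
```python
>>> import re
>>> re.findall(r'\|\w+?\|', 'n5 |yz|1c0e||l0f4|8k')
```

['|yz|', '|l0f4|']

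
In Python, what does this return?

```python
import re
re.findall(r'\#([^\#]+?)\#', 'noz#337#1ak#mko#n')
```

['337', 'mko']

With a single group, `findall` returns only what that group captured — 2 items.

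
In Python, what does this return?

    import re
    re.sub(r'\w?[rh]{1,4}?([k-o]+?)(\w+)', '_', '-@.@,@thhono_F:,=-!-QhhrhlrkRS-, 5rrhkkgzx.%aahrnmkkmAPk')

'-@.@,@_:,=-!-_-, _.%a_'

Pattern: optionally a word character, then 1 to 4 of one of [rh] (lazy); then one or more of a character in [k-o] (lazy) (captured); then one or more of a word character (captured).
Matches: at [6:14] → 'thhono_F'; at [20:30] → 'QhhrhlrkRS'; at [33:42] → '5rrhkkgzx'; at [45:56] → 'ahrnmkkmAPk'.
Every occurrence is swapped for '_'.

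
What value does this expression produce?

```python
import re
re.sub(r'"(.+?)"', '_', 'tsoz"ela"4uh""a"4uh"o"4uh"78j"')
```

'tsoz_4uh_4uh_4uh_'

Because the quantifier is non-greedy, it stops expanding at the earliest point where the rest of the pattern can succeed.
Matches: at [4:9] → '"ela"'; at [12:16] → '""a"'; at [19:22] → '"o"'; at [25:30] → '"78j"'.
`sub` substitutes '_' at each match site.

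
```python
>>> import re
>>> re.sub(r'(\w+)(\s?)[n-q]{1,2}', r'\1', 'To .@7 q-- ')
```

Pattern: one or more of a word character (captured); then optionally whitespace (captured); then 1 to 2 of a character in [n-q].
Matches: at [0:2] → 'To'; at [5:8] → '7 q'.
The replacement refers to a captured group, so each match is rewritten using its own captured text.

'T .@7-- '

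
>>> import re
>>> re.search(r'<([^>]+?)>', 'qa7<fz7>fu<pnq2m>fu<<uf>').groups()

('fz7',)

`re.search` tries every starting position until one works.
The match spans [3:8] → '<fz7>'.
Captured: group 1 = 'fz7'.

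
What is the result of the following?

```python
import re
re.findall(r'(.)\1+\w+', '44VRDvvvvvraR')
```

After group 1 captures some text, `\1` only succeeds where that same text appears again.
Walking the string: at [0:13] match '44VRDvvvvvraR', group 1 = '4'.
With a single group, `findall` returns only what that group captured — 1 item.

['4']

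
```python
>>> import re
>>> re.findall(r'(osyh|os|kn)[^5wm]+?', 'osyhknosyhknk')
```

['osyh', 'osyh']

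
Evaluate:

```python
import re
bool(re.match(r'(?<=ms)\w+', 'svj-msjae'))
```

False

`re.match` only tries the pattern at the start of the string.
Here position 0 doesn't satisfy it, so the call returns None, and `bool(None)` is False.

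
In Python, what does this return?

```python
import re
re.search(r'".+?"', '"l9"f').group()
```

'"l9"'

`re.search` scans for the first position where the pattern succeeds.
The match spans [0:4] → '"l9"'.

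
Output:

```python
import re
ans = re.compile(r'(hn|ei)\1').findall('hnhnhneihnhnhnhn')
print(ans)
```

['hn', 'hn', 'hn']

`\1` is not a pattern — it's the concrete string captured by group 1, re-applied verbatim.
One capturing group, so `findall` returns just the captured substring from each match — 3 in all.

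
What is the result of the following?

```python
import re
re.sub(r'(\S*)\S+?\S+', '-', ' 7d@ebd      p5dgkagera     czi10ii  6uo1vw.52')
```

' -      -     -  -'

Each match is replaced by '-'.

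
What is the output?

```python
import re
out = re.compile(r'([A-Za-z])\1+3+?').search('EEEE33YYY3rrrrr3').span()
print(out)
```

(0, 5)

The backreference `\1` re-matches whatever the first group consumed, character for character.
`re.search` tries every starting position until one works.
The match spans [0:5] → 'EEEE3'.
Captured: group 1 = 'E'.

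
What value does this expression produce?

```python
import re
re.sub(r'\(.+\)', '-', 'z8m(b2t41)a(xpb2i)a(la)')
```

'z8m-'

Matches: at [3:23] → '(b2t41)a(xpb2i)a(la)'.
`sub` substitutes '-' at each match site.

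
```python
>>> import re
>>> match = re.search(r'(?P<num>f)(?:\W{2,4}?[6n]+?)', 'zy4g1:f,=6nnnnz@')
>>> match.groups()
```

The match spans [6:10] → 'f,=6'.
Captured: group 1 = 'f'.

('f',)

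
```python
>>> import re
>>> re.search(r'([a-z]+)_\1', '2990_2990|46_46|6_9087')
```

None

A backreference is literal: `\1` must see the identical characters the first group matched.
`re.search` scans for the first position where the pattern succeeds.
Here the pattern never matches, so the call returns None.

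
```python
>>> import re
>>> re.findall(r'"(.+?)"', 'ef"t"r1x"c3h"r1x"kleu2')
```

['t', 'c3h']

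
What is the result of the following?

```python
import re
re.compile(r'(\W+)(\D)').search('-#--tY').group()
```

This matches one or more of a non-word character (captured); then a non-digit (captured).
The match spans [0:5] → '-#--t'.

'-#--t'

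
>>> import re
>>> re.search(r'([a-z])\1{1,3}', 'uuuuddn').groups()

('u',)

After group 1 captures some text, `\1` only succeeds where that same text appears again.
`re.search` tries every starting position until one works.
The match spans [0:4] → 'uuuu'.
Captured: group 1 = 'u'.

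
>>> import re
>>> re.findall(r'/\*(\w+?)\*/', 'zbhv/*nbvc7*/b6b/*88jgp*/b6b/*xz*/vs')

Matches: at [4:13] match '/*nbvc7*/', group 1 = 'nbvc7'; at [16:25] match '/*88jgp*/', group 1 = '88jgp'; at [28:34] match '/*xz*/', group 1 = 'xz'.
One capturing group, so `findall` returns just the captured substring from each match — 3 in all.

['nbvc7', '88jgp', 'xz']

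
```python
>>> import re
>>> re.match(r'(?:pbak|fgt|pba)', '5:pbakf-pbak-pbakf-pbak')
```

With `match`, the pattern is implicitly anchored at the beginning.
Here the pattern fails at index 0, so the call returns None.

None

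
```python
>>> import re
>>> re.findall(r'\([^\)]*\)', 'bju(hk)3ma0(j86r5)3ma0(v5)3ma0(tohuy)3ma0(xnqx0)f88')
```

['(hk)', '(j86r5)', '(v5)', '(tohuy)', '(xnqx0)']

Matches: at [3:7] → '(hk)'; at [11:18] → '(j86r5)'; at [22:26] → '(v5)'; at [30:37] → '(tohuy)'; at [41:48] → '(xnqx0)'.
`findall` yields the raw match text (5 of them) because the pattern has no groups.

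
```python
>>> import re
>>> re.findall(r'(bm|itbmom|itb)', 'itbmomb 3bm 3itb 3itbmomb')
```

Branches in `(...|...)` are attempted left-to-right; the first branch that allows the whole pattern to succeed is taken.
`findall` collects group 1 from each match (4 total).

['itbmom', 'bm', 'itb', 'itbmom']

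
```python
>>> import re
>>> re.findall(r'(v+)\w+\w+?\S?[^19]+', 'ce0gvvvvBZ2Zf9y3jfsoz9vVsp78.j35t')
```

['vvvv']

The pattern matches one or more of a literal 'v' (captured); then one or more of a word character; then one or more of a word character (lazy), then optionally a non-whitespace character; then one or more of any character except [19].
Because there's exactly one group, `findall` drops the full match and keeps group 1 from the one hit.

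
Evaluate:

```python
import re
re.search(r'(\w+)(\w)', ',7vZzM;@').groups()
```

Pattern: one or more of a word character (captured); then a word character (captured).
Unlike `match`, `search` isn't anchored — it looks for the pattern anywhere in the string.
The match spans [1:6] → '7vZzM'.
Captured: group 1 = '7vZz', group 2 = 'M'.

('7vZz', 'M')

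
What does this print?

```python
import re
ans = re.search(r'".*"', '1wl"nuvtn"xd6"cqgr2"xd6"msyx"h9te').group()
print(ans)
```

"nuvtn"xd6"cqgr2"xd6"msyx"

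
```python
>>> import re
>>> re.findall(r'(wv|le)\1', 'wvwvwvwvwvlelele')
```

['wv', 'wv', 'le']

A backreference is literal: `\1` must see the identical characters the first group matched.
`findall` collects group 1 from each match (3 total).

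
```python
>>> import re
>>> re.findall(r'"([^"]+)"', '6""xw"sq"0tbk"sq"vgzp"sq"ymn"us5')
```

With a single group, `findall` returns only what that group captured — 4 items.

['xw', '0tbk', 'vgzp', 'ymn']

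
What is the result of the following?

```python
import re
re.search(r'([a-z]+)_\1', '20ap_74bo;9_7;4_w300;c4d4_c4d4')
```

None

After group 1 captures some text, `\1` only succeeds where that same text appears again.
Here no position works, so the call returns None.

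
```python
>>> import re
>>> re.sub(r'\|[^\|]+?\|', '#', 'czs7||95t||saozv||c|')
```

'czs7|###'

Matches: at [5:10] → '|95t|'; at [10:17] → '|saozv|'; at [17:20] → '|c|'.
`sub` substitutes '#' at each match site.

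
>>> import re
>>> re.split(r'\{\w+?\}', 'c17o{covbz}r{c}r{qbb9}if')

Matches to split on: at [4:11] → '{covbz}'; at [12:15] → '{c}'; at [16:22] → '{qbb9}'.
Each match becomes a cut point; 4 segments remain.

['c17o', 'r', 'r', 'if']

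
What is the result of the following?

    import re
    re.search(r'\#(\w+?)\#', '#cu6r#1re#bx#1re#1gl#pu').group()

The match spans [0:6] → '#cu6r#'.

'#cu6r#'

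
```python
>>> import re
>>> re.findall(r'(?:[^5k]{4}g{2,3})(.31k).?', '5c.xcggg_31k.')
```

['_31k']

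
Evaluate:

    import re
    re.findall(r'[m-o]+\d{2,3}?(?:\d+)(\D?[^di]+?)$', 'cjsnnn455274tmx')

`findall` collects group 1 from the one match (1 total).

['tmx']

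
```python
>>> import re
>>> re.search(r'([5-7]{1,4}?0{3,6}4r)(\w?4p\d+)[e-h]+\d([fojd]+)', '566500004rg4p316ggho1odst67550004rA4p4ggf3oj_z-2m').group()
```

'67550004rA4p4ggf3oj'

The pattern matches 1 to 4 of a character in [5-7] (lazy), then 3 to 6 of the literal '0', then the literal '4r' (captured); then optionally a word character, then the literal '4p', then one or more of a digit (captured); then one or more of a character in [e-h], then a digit; then one or more of one of [fojd] (captured).
`search` walks the string left to right and returns the first match it finds.
The match spans [25:44] → '67550004rA4p4ggf3oj'.
Captured: group 1 = '67550004r', group 2 = 'A4p4', group 3 = 'oj'.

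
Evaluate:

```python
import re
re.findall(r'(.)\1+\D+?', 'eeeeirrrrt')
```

['e', 'r']

`\1` is not a pattern — it's the concrete string captured by group 1, re-applied verbatim.
Scanning left to right: at [0:5] match 'eeeei', group 1 = 'e'; at [5:10] match 'rrrrt', group 1 = 'r'.
`findall` collects group 1 from each match (2 total).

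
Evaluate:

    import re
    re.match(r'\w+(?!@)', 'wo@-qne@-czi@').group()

'w'

Because the assertion is negative and zero-width, positions next to the forbidden text are skipped.
`match` is anchored at position 0; if the pattern doesn't fit there, it returns None.
The match spans [0:1] → 'w'.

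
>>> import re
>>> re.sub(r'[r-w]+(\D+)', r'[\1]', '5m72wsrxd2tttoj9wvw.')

'5m72[xd]2[oj]9[.]'

The replacement refers to a captured group, so each match is rewritten using its own captured text.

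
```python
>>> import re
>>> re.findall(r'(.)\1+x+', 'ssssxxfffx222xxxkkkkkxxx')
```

['s', 'f', '2', 'k']

The backreference `\1` re-matches whatever the first group consumed, character for character.
One capturing group, so `findall` returns just the captured substring from each match — 4 in all.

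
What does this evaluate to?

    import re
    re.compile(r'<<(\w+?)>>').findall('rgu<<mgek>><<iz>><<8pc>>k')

Walking the string: at [3:11] match '<<mgek>>', group 1 = 'mgek'; at [11:17] match '<<iz>>', group 1 = 'iz'; at [17:24] match '<<8pc>>', group 1 = '8pc'.
`findall` collects group 1 from each match (3 total).

['mgek', 'iz', '8pc']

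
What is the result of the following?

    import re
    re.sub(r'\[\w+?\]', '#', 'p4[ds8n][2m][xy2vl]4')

'p4###4'

Every occurrence is swapped for '#'.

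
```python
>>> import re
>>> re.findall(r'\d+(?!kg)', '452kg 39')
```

`(?!…)`/`(?<!…)` only lets a position through if the neighbouring text does NOT match; no characters are consumed.
Walking the string: at [0:2] → '45'; at [6:8] → '39'.
Since nothing is captured, `findall` lists the 2 matched substrings directly.

['45', '39']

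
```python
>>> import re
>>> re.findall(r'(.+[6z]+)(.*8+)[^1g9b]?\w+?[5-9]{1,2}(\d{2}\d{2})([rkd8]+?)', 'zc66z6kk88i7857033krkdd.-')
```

Pattern: one or more of any character, then one or more of one of [6z] (captured); then zero or more of any character, then one or more of a literal '8' (captured); then optionally any character except [1g9b], then one or more of a word character (lazy); then 1 to 2 of a character in [5-9]; then exactly 2 of a digit, then exactly 2 of a digit (captured); then one or more of one of [rkd8] (lazy) (captured).
Lazy quantifiers expand one character at a time until the remainder of the pattern can match.
Walking the string: at [0:19] match 'zc66z6kk88i7857033k', groups = ('zc66z6', 'kk88', '7033', 'k').
4 groups means the one result is a tuple of 4 captured strings — 1 here.

[('zc66z6', 'kk88', '7033', 'k')]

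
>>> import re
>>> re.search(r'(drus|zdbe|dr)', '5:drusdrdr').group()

`|` is ordered: at each position the engine commits to the first alternative that works.
`re.search` tries every starting position until one works.
The match spans [2:6] → 'drus'.
Captured: group 1 = 'drus'.

'drus'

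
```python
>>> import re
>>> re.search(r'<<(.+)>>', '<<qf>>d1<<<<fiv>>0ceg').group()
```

'<<qf>>d1<<<<fiv>>'

`re.search` tries every starting position until one works.
The match spans [0:17] → '<<qf>>d1<<<<fiv>>'.
Captured: group 1 = 'qf>>d1<<<<fiv'.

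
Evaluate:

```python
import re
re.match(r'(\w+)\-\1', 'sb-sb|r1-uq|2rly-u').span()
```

(0, 5)

`\1` has to match the exact text group 1 already captured.
`re.match` won't scan ahead — the pattern has to work from the very first character.
The match spans [0:5] → 'sb-sb'.
Captured: group 1 = 'sb'.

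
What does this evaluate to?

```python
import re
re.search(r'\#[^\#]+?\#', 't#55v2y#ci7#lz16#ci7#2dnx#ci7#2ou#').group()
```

`search` walks the string left to right and returns the first match it finds.
The match spans [1:8] → '#55v2y#'.

'#55v2y#'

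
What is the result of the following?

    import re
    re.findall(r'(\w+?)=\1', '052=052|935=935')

['052', '935']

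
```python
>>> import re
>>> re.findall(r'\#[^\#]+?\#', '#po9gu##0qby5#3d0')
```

['#po9gu#', '#0qby5#']

Since nothing is captured, `findall` lists the 2 matched substrings directly.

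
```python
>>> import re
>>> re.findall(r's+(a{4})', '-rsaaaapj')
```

Pattern: one or more of a literal 's'; then exactly 4 of a literal 'a' (captured).
Walking the string: at [2:7] match 'saaaa', group 1 = 'aaaa'.
Because there's exactly one group, `findall` drops the full match and keeps group 1 from the one hit.

['aaaa']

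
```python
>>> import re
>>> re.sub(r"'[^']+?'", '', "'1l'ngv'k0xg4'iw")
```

Matches: at [0:4] → "'1l'"; at [7:14] → "'k0xg4'".
`sub` substitutes '' at each match site.

'ngviw'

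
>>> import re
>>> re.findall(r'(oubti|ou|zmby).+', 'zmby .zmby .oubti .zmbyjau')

['zmby']

One capturing group, so `findall` returns just the captured substring from the one match — 1 in all.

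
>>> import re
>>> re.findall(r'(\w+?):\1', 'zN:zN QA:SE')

A backreference is literal: `\1` must see the identical characters the first group matched.
Walking the string: at [0:5] match 'zN:zN', group 1 = 'zN'.
Because there's exactly one group, `findall` drops the full match and keeps group 1 from the one hit.

['zN']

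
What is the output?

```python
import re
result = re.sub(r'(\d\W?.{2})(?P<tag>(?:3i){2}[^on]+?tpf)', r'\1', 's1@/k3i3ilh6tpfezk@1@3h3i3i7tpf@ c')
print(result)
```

Pattern: a digit, then optionally a non-word character, then exactly 2 of any character (captured); then the literal '3i' repeated 2 times, then one or more of any character except [on] (lazy), then the literal 'tpf' (captured as 'tag').
`\1` in the replacement pulls in group 1's text for each match.

s1@/kezk@1@3h@ c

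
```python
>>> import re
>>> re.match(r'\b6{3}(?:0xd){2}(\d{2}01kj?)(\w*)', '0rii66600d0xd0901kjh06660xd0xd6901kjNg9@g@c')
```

Pattern: a word boundary (`\b`, zero-width); then exactly 3 of a literal '6', then the literal '0xd' repeated 2 times; then exactly 2 of a digit, then the literal '01k', then optionally a literal 'j' (captured); then zero or more of a word character (captured).
`re.match` won't scan ahead — the pattern has to work from the very first character.
Here position 0 doesn't satisfy it, so the call returns None.

None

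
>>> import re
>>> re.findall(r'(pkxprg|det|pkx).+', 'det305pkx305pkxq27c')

['det']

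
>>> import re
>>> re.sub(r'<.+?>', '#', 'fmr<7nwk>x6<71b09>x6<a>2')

Lazy quantifiers expand one character at a time until the remainder of the pattern can match.
Matches: at [3:9] → '<7nwk>'; at [11:18] → '<71b09>'; at [20:23] → '<a>'.
Each match is replaced by '#'.

'fmr#x6#x6#2'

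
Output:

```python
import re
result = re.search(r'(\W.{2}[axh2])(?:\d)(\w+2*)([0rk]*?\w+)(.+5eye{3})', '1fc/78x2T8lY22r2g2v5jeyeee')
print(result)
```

None

This matches a non-word character, then exactly 2 of any character, then one of [axh2] (captured); then a digit (non-capturing group); then one or more of a word character, then zero or more of a literal '2' (captured); then zero or more of one of [0rk] (lazy), then one or more of a word character (captured); then one or more of any character, then the literal '5ey', then exactly 3 of a literal 'e' (captured).
Here the pattern never matches, so the call returns None.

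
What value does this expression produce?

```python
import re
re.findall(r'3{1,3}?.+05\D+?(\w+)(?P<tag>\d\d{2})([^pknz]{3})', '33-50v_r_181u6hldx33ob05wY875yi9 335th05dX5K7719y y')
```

[('X5K7', '719', 'y y')]

With the lazy modifier that quantifier settles for the fewest repetitions that let the rest of the pattern succeed (the atoms after it are unaffected and can still be greedy).
3 groups means the one result is a tuple of 3 captured strings — 1 here.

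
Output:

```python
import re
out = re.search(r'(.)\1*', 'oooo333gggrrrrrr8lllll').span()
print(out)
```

The backreference `\1` re-matches whatever the first group consumed, character for character.
The match spans [0:4] → 'oooo'.

(0, 4)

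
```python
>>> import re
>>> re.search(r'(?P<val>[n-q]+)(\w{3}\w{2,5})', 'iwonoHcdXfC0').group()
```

'onoHcdXfC0'

The pattern matches one or more of a character in [n-q] (captured as 'val'); then exactly 3 of a word character, then 2 to 5 of a word character (captured).
The match spans [2:12] → 'onoHcdXfC0'.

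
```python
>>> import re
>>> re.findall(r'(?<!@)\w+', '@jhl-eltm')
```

`(?!…)`/`(?<!…)` only lets a position through if the neighbouring text does NOT match; no characters are consumed.
Matches: at [2:4] → 'hl'; at [5:9] → 'eltm'.
No capturing groups, so `findall` returns the 2 full match strings.

['hl', 'eltm']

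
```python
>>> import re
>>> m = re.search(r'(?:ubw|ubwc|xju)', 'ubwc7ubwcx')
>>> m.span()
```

The regex engine tests alternatives in the order written; an earlier branch that matches wins even if a later one would match more.
`re.search` tries every starting position until one works.
The match spans [0:3] → 'ubw'.

(0, 3)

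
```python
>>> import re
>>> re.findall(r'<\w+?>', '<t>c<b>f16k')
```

['<t>', '<b>']

Scanning left to right: at [0:3] → '<t>'; at [4:7] → '<b>'.
`findall` yields the raw match text (2 of them) because the pattern has no groups.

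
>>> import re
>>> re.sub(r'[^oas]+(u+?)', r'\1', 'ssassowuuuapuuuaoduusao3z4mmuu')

This matches one or more of any character except [oas]; then one or more of a literal 'u' (lazy) (captured).
Matches: at [6:10] → 'wuuu'; at [11:15] → 'puuu'; at [17:20] → 'duu'; at [23:30] → '3z4mmuu'.
`\1` in the replacement pulls in group 1's text for each match.

'ssassouauaousaou'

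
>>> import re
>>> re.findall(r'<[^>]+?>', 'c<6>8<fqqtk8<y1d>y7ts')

Since nothing is captured, `findall` lists the 2 matched substrings directly.

['<6>', '<fqqtk8<y1d>']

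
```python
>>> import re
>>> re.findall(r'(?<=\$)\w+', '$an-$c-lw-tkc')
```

['an', 'c']

Lookahead/lookbehind check context without consuming it, so the matched span excludes the asserted characters.
Matches: at [1:3] → 'an'; at [5:6] → 'c'.
No capturing groups, so `findall` returns the 2 full match strings.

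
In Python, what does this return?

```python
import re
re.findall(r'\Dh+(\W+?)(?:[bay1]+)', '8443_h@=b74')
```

['@=']

This matches a non-digit, then one or more of the literal 'h'; then one or more of a non-word character (lazy) (captured); then one or more of one of [bay1] (non-capturing group).
Matches: at [4:9] match '_h@=b', group 1 = '@='.
Because there's exactly one group, `findall` drops the full match and keeps group 1 from the one hit.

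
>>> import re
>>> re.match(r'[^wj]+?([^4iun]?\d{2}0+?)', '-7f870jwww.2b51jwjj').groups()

('f870',)

The match spans [0:6] → '-7f870'.
Captured: group 1 = 'f870'.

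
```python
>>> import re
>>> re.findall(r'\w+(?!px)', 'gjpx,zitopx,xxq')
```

The negative lookaround is zero-width — it rules out positions where the adjacent text would match, without consuming anything.
Since nothing is captured, `findall` lists the 3 matched substrings directly.

['gjpx', 'zitopx', 'xxq']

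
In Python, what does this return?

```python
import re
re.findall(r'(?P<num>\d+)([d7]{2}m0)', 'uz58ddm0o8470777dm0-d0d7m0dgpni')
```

[('58', 'ddm0'), ('847077', '7dm0'), ('0', 'd7m0')]

With 2 capturing groups, `findall` returns a 2-tuple per match.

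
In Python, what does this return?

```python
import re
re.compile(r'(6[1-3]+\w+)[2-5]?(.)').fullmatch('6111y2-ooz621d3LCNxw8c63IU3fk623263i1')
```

Pattern: the literal '6', then one or more of a character in [1-3], then one or more of a word character (captured); then optionally a character in [2-5]; then any character (captured).
`re.fullmatch` requires the pattern to consume the entire string.
Here the pattern can't cover the whole string, so the call returns None.

None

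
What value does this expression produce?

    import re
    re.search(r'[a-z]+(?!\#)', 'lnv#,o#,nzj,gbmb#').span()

(0, 2)

The negative lookaround is zero-width — it rules out positions where the adjacent text would match, without consuming anything.
The match spans [0:2] → 'ln'.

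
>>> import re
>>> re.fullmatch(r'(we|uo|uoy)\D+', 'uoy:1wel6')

For `fullmatch`, every character of the input must be accounted for by the pattern.
Here there's no way to consume every character, so the call returns None.

None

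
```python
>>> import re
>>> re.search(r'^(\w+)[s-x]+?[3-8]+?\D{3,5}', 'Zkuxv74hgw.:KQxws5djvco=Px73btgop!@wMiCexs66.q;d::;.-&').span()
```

(0, 12)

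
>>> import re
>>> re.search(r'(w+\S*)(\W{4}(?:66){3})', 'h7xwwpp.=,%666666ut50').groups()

The match spans [3:17] → 'wwpp.=,%666666'.
Captured: group 1 = 'wwpp', group 2 = '.=,%666666'.

('wwpp', '.=,%666666')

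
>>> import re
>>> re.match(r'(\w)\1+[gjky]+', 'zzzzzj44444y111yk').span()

With `match`, the pattern is implicitly anchored at the beginning.
The match spans [0:6] → 'zzzzzj'.

(0, 6)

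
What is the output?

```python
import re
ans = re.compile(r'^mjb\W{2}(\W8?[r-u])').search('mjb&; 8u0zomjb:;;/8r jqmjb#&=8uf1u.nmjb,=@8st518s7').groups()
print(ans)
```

This matches anchored at the start of the string; then the literal 'mjb', then exactly 2 of a non-word character; then a non-word character, then optionally the literal '8', then a character in [r-u] (captured).
`re.search` scans for the first position where the pattern succeeds.
The match spans [0:8] → 'mjb&; 8u'.
Captured: group 1 = ' 8u'.

(' 8u',)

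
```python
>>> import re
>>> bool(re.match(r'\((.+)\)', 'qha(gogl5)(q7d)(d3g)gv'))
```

With `match`, the pattern is implicitly anchored at the beginning.
Here the pattern fails at index 0, so the call returns None, and `bool(None)` is False.

False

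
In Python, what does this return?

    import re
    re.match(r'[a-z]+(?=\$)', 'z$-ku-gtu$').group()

With `match`, the pattern is implicitly anchored at the beginning.
The match spans [0:1] → 'z'.

'z'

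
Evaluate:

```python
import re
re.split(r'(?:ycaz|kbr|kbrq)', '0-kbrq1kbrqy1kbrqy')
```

Alternation isn't longest-match — the leftmost alternative that fits at this position is chosen.
Each match becomes a cut point; 4 segments remain.

['0-', 'q1', 'qy1', 'qy']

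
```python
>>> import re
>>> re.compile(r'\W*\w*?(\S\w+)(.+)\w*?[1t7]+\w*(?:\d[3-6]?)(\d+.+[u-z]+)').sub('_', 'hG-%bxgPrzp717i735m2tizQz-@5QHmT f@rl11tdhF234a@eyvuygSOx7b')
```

The pattern matches zero or more of a non-word character, then zero or more of a word character (lazy); then a non-whitespace character, then one or more of a word character (captured); then one or more of any character (captured); then zero or more of a word character (lazy), then one or more of one of [1t7], then zero or more of a word character; then a digit, then optionally a character in [3-6] (non-capturing group); then one or more of a digit, then one or more of any character, then one or more of a character in [u-z] (captured).
Matches: at [0:57] → 'hG-%bxgPrzp717i735m2tizQz-@5QHmT f@rl11tdhF234a@eyvuygSOx'.
Every occurrence is swapped for '_'.

'_7b'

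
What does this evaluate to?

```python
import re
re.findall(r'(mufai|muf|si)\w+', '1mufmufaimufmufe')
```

['muf']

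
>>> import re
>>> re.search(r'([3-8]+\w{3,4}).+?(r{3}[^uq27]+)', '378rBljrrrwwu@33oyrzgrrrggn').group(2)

'rrrggn'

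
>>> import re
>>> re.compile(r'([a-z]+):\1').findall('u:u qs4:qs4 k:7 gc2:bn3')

['u']

`\1` is not a pattern — it's the concrete string captured by group 1, re-applied verbatim.
Walking the string: at [0:3] match 'u:u', group 1 = 'u'.
With a single group, `findall` returns only what that group captured — 1 item.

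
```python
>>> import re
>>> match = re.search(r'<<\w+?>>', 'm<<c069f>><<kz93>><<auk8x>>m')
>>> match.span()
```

The match spans [1:10] → '<<c069f>>'.

(1, 10)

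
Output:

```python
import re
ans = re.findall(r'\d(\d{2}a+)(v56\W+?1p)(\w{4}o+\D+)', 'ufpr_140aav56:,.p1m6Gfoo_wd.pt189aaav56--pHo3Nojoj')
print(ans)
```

[]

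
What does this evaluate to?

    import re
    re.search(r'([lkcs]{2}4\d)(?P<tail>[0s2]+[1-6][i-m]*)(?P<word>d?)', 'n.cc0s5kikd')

The pattern matches exactly 2 of one of [lkcs], then the literal '4', then a digit (captured); then one or more of one of [0s2], then a character in [1-6], then zero or more of a character in [i-m] (captured as 'tail'); then optionally a literal 'd' (captured as 'word').
Unlike `match`, `search` isn't anchored — it looks for the pattern anywhere in the string.
Here no position works, so the call returns None.

None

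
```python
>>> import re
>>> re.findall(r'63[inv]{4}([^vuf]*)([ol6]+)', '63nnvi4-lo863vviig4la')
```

[('4-lo8', '6')]

This matches the literal '63', then exactly 4 of one of [inv]; then zero or more of any character except [vuf] (captured); then one or more of one of [ol6] (captured).
Walking the string: at [0:12] match '63nnvi4-lo86', groups = ('4-lo8', '6').
`findall` packs the 2 group values into a tuple for every match.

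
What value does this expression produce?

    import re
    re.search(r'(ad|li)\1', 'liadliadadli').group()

'adad'

The backreference `\1` re-matches whatever the first group consumed, character for character.
Unlike `match`, `search` isn't anchored — it looks for the pattern anywhere in the string.
The match spans [6:10] → 'adad'.
Captured: group 1 = 'ad'.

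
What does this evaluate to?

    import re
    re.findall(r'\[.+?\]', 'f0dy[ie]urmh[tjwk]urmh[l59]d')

['[ie]', '[tjwk]', '[l59]']

With no groups in the pattern, `findall` gives back each whole match — 3 here.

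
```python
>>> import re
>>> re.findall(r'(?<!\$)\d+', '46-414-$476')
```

The negative lookahead/lookbehind blocks any match where the forbidden context is present.
Scanning left to right: at [0:2] → '46'; at [3:6] → '414'; at [9:11] → '76'.
With no groups in the pattern, `findall` gives back each whole match — 3 here.

['46', '414', '76']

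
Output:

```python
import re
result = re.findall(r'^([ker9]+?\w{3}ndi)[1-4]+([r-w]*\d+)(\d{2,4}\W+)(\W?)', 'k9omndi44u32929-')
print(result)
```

[('k9omndi', 'u329', '29-', '')]

The pattern matches anchored at the start of the string; then one or more of one of [ker9] (lazy), then exactly 3 of a word character, then the literal 'ndi' (captured); then one or more of a character in [1-4]; then zero or more of a character in [r-w], then one or more of a digit (captured); then 2 to 4 of a digit, then one or more of a non-word character (captured); then optionally a non-word character (captured).
Scanning left to right: at [0:16] match 'k9omndi44u32929-', groups = ('k9omndi', 'u329', '29-', '').
4 groups means the one result is a tuple of 4 captured strings — 1 here.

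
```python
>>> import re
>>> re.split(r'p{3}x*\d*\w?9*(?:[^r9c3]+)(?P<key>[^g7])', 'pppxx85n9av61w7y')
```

['', 'y', '']

Pattern: exactly 3 of the literal 'p', then zero or more of the literal 'x', then zero or more of a digit; then optionally a word character, then zero or more of a literal '9'; then one or more of any character except [r9c3] (non-capturing group); then any character except [g7] (captured as 'key').
Matches to split on: at [0:16] → 'pppxx85n9av61w7y'.
The group in the pattern means `split` returns the separators' captures alongside the pieces.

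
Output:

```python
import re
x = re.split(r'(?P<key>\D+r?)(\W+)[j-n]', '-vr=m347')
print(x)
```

The pattern matches one or more of a non-digit, then optionally the literal 'r' (captured as 'key'); then one or more of a non-word character (captured); then a character in [j-n].
With a capturing group present, the delimiter's captured portion is kept in the result list.

['', '-vr', '=', '347']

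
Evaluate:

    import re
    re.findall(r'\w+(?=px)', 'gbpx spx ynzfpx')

The lookaround is zero-width — it requires the adjacent text to match without consuming it, so the asserted text isn't part of the match.
No capturing groups, so `findall` returns the 3 full match strings.

['gb', 's', 'ynzf']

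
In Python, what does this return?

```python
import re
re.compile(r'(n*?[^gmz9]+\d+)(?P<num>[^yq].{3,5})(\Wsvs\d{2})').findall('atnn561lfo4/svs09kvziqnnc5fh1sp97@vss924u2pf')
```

The pattern matches zero or more of the literal 'n' (lazy), then one or more of any character except [gmz9], then one or more of a digit (captured); then any character except [yq], then 3 to 5 of any character (captured as 'num'); then a non-word character, then the literal 'svs', then exactly 2 of a digit (captured).
Walking the string: at [0:17] match 'atnn561lfo4/svs09', groups = ('atnn561', 'lfo4', '/svs09').
With 3 capturing groups, `findall` returns a 3-tuple per match.

[('atnn561', 'lfo4', '/svs09')]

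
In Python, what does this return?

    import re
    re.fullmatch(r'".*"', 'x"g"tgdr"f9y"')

None

`re.fullmatch` requires the pattern to consume the entire string.
Here the pattern can't cover the whole string, so the call returns None.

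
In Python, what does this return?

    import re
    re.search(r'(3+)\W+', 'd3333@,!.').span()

(1, 9)

This matches one or more of a literal '3' (captured); then one or more of a non-word character.
The match spans [1:9] → '3333@,!.'.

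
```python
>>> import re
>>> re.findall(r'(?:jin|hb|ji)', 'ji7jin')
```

Branches in `(...|...)` are attempted left-to-right; the first branch that allows the whole pattern to succeed is taken.
With no groups in the pattern, `findall` gives back each whole match — 2 here.

['ji', 'jin']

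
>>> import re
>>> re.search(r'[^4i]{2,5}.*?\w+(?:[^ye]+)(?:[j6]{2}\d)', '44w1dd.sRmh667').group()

'w1dd.sRmh667'

Pattern: 2 to 5 of any character except [4i], then zero or more of any character (lazy), then one or more of a word character; then one or more of any character except [ye] (non-capturing group); then exactly 2 of one of [j6], then a digit (non-capturing group).
`search` walks the string left to right and returns the first match it finds.
The match spans [2:14] → 'w1dd.sRmh667'.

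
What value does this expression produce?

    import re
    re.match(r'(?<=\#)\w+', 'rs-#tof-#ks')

None

`re.match` only tries the pattern at the start of the string.
Here position 0 doesn't satisfy it, so the call returns None.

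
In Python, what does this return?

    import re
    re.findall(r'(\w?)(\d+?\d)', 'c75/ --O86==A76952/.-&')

[('c', '75'), ('O', '86'), ('A', '76'), ('9', '52')]

Pattern: optionally a word character (captured); then one or more of a digit (lazy), then a digit (captured).
Lazy quantifiers expand one character at a time until the remainder of the pattern can match.
Matches: at [0:3] match 'c75', groups = ('c', '75'); at [7:10] match 'O86', groups = ('O', '86'); at [12:15] match 'A76', groups = ('A', '76'); at [15:18] match '952', groups = ('9', '52').
Multiple groups make `findall` return tuples — one 2-tuple for each match.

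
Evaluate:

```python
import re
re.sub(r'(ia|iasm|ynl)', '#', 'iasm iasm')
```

'#sm #sm'

The regex engine tests alternatives in the order written; an earlier branch that matches wins even if a later one would match more.
`sub` substitutes '#' at each match site.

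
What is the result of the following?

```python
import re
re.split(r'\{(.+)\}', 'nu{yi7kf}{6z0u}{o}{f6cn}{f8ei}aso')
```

Matches to split on: at [2:30] → '{yi7kf}{6z0u}{o}{f6cn}{f8ei}'.
Because the pattern has a capturing group, `split` also inserts each captured text between the pieces.

['nu', 'yi7kf}{6z0u}{o}{f6cn}{f8ei', 'aso']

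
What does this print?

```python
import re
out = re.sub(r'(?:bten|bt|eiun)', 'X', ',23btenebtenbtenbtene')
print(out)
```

,23XeXXXe

Alternation tries branches left to right and keeps the first one that lets the overall match succeed at that position.
Matches: at [3:7] → 'bten'; at [8:12] → 'bten'; at [12:16] → 'bten'; at [16:20] → 'bten'.
`sub` substitutes 'X' at each match site.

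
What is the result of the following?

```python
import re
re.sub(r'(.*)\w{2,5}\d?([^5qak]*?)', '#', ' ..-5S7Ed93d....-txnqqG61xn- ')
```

'#- '

Lazy quantifiers expand one character at a time until the remainder of the pattern can match.
`sub` substitutes '#' at each match site.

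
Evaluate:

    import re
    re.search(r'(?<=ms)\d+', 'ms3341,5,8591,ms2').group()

'3341'

Because the assertion is zero-width, the text it checks is not consumed and won't appear in the result.
The match spans [2:6] → '3341'.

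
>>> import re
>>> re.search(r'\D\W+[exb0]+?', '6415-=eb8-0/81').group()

'-=e'

This matches a non-digit, then one or more of a non-word character; then one or more of one of [exb0] (lazy).
Unlike `match`, `search` isn't anchored — it looks for the pattern anywhere in the string.
The match spans [4:7] → '-=e'.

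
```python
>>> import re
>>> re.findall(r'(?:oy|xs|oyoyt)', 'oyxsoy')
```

Matches: at [0:2] → 'oy'; at [2:4] → 'xs'; at [4:6] → 'oy'.
No capturing groups, so `findall` returns the 3 full match strings.

['oy', 'xs', 'oy']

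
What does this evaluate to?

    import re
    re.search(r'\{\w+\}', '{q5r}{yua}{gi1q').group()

The match spans [0:5] → '{q5r}'.

'{q5r}'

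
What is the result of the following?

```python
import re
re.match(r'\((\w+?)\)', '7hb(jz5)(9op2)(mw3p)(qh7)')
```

None

`match` is anchored at position 0; if the pattern doesn't fit there, it returns None.
Here the string doesn't start with a match, so the call returns None.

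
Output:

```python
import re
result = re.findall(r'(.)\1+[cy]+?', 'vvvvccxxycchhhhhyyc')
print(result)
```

['v', 'x', 'h']

After group 1 captures some text, `\1` only succeeds where that same text appears again.
Matches: at [0:5] match 'vvvvc', group 1 = 'v'; at [6:9] match 'xxy', group 1 = 'x'; at [11:17] match 'hhhhhy', group 1 = 'h'.
With a single group, `findall` returns only what that group captured — 3 items.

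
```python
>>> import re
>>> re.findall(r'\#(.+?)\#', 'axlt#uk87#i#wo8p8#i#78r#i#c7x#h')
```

['uk87', 'wo8p8', '78r', 'c7x']

Walking the string: at [4:10] match '#uk87#', group 1 = 'uk87'; at [11:18] match '#wo8p8#', group 1 = 'wo8p8'; at [19:24] match '#78r#', group 1 = '78r'; at [25:30] match '#c7x#', group 1 = 'c7x'.
Because there's exactly one group, `findall` drops the full match and keeps group 1 from each hit.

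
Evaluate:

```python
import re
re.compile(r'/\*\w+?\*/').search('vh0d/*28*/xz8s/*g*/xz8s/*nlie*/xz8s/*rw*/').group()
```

`re.search` tries every starting position until one works.
The match spans [4:10] → '/*28*/'.

'/*28*/'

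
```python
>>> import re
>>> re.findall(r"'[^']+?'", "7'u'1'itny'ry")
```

["'u'", "'itny'"]

Since nothing is captured, `findall` lists the 2 matched substrings directly.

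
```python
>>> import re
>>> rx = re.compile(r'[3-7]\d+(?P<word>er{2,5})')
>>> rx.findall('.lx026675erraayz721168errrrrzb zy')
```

['err', 'errrrr']

The pattern matches a character in [3-7], then one or more of a digit; then the literal 'e', then 2 to 5 of the literal 'r' (captured as 'word').
Matches: at [5:12] match '6675err', group 1 = 'err'; at [16:28] match '721168errrrr', group 1 = 'errrrr'.
`findall` collects group 1 from each match (2 total).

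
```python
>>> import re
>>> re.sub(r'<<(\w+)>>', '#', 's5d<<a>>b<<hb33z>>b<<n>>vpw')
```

Matches: at [3:8] → '<<a>>'; at [9:18] → '<<hb33z>>'; at [19:24] → '<<n>>'.
Every occurrence is swapped for '#'.

's5d#b#b#vpw'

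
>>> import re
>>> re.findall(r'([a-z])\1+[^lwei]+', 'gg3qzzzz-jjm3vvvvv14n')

`\1` has to match the exact text group 1 already captured.
Matches: at [0:21] match 'gg3qzzzz-jjm3vvvvv14n', group 1 = 'g'.
Because there's exactly one group, `findall` drops the full match and keeps group 1 from the one hit.

['g']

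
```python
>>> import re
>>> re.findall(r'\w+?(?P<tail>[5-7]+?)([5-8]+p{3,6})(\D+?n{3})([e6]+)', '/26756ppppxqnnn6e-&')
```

The pattern matches one or more of a word character (lazy); then one or more of a character in [5-7] (lazy) (captured as 'tail'); then one or more of a character in [5-8], then 3 to 6 of the literal 'p' (captured); then one or more of a non-digit (lazy), then exactly 3 of a literal 'n' (captured); then one or more of one of [e6] (captured).
Scanning left to right: at [1:17] match '26756ppppxqnnn6e', groups = ('6', '756pppp', 'xqnnn', '6e').
`findall` packs the 4 group values into a tuple for every match.

[('6', '756pppp', 'xqnnn', '6e')]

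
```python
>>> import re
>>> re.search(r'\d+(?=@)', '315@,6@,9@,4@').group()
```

The positive lookaround only admits positions where the adjacent text matches; those characters stay outside the span.
The match spans [0:3] → '315'.

'315'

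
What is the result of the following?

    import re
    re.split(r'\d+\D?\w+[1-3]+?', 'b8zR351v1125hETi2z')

['b', 'z']

This matches one or more of a digit, then optionally a non-digit; then one or more of a word character; then one or more of a character in [1-3] (lazy).
Matches to split on: at [1:17] → '8zR351v1125hETi2'.
Splitting on the pattern gives 2 pieces.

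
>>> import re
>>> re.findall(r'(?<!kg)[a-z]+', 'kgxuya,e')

['kgxuya', 'e']

`(?!…)`/`(?<!…)` only lets a position through if the neighbouring text does NOT match; no characters are consumed.
Scanning left to right: at [0:6] → 'kgxuya'; at [7:8] → 'e'.
No capturing groups, so `findall` returns the 2 full match strings.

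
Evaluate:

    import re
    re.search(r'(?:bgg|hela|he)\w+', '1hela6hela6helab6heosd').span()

(1, 22)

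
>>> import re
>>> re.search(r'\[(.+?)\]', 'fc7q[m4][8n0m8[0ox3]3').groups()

The match spans [4:8] → '[m4]'.
Captured: group 1 = 'm4'.

('m4',)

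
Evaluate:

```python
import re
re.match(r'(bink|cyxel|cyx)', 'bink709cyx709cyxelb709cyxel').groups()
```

('bink',)

`re.match` won't scan ahead — the pattern has to work from the very first character.
The match spans [0:4] → 'bink'.
Captured: group 1 = 'bink'.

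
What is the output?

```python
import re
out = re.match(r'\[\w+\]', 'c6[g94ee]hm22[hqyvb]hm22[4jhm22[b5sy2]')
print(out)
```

None

`re.match` only tries the pattern at the start of the string.
Here the pattern fails at index 0, so the call returns None.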